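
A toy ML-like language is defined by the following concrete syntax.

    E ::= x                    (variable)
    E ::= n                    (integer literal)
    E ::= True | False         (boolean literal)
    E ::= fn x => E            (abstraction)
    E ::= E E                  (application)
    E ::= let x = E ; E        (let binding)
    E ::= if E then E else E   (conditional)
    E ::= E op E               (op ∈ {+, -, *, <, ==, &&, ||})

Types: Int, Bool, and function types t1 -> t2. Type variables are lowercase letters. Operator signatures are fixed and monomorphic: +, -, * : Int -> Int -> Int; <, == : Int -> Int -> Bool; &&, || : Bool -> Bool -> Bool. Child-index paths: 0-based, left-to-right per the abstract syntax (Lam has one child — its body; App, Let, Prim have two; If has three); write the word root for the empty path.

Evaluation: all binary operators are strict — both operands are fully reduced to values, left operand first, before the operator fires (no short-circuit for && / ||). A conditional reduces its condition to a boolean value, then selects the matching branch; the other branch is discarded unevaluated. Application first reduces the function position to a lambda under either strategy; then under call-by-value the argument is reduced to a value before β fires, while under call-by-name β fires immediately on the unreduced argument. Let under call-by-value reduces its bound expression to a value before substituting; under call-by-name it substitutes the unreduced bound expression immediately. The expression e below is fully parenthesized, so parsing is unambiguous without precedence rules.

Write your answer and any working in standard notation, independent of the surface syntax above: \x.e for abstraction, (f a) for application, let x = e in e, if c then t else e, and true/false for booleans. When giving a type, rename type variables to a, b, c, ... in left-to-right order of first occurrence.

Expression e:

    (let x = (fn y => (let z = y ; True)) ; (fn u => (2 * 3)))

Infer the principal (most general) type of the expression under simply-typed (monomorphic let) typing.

Working:
y : a
let z : a
\y._ : a -> Bool
let x : a -> Bool
  unify Int ~ Int
  unify Int ~ Int
\u._ : b -> Int

Answer: a -> Int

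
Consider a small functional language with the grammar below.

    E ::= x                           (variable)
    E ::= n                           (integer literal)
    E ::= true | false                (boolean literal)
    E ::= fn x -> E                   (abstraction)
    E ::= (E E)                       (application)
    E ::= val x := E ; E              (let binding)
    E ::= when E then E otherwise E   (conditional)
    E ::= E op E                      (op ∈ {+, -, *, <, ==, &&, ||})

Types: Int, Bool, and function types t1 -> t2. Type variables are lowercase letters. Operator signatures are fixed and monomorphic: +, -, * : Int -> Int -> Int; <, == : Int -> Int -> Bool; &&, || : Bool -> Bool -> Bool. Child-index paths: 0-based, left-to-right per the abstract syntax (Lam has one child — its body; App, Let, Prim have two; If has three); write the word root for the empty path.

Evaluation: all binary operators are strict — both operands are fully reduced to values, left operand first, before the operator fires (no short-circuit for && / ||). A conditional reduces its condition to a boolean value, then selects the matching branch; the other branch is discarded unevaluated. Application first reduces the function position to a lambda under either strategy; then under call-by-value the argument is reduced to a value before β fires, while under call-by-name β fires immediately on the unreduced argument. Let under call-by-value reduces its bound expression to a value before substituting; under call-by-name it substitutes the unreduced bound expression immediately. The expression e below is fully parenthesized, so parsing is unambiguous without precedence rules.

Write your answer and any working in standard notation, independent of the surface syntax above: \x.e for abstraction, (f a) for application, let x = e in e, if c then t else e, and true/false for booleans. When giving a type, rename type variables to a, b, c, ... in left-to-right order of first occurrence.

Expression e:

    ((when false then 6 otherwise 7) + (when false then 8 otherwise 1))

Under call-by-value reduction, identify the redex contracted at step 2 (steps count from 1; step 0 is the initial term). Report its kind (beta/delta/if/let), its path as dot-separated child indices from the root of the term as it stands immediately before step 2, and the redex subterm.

Answer: if at 1 : (if false then 8 else 1)

Working:
step 0: ((if false then 6 else 7) + (if false then 8 else 1))
step 1: [if@0] (7 + (if false then 8 else 1))
step 2: [if@1] (7 + 1)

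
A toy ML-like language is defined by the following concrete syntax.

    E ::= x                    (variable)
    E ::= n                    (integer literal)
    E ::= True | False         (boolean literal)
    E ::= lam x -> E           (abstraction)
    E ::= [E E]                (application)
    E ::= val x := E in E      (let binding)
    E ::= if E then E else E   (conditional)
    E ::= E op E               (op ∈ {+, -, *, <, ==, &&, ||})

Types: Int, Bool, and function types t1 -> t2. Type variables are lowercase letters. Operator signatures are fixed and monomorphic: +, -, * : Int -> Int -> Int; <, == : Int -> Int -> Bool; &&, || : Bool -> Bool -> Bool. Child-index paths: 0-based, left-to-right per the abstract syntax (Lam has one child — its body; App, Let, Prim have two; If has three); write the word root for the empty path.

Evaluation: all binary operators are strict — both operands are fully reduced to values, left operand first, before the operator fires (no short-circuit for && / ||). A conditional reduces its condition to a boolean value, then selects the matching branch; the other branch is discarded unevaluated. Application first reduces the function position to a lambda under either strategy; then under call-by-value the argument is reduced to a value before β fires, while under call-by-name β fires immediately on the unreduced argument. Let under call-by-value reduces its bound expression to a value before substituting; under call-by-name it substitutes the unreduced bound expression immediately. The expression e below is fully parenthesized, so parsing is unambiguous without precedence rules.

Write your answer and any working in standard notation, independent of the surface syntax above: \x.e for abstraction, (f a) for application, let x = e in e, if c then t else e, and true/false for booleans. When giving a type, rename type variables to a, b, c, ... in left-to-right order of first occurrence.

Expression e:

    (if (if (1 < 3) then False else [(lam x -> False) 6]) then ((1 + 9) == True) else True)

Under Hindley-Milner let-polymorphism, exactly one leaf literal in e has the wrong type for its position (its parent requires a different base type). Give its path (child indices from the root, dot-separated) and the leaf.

Trace:
  unify Int ~ Int
  unify Int ~ Int
  unify Bool ~ Bool
\x._ : a -> Bool
  unify a -> Bool ~ Int -> b
  unify a ~ Int
  unify Bool ~ b
_ _ : Bool
  unify Bool ~ Bool
  unify Bool ~ Bool
  unify Int ~ Int
  unify Int ~ Int
  unify Int ~ Int
  unify Bool ~ Int
  FAIL: mismatch Bool ~ Int

Answer: 1.1 : true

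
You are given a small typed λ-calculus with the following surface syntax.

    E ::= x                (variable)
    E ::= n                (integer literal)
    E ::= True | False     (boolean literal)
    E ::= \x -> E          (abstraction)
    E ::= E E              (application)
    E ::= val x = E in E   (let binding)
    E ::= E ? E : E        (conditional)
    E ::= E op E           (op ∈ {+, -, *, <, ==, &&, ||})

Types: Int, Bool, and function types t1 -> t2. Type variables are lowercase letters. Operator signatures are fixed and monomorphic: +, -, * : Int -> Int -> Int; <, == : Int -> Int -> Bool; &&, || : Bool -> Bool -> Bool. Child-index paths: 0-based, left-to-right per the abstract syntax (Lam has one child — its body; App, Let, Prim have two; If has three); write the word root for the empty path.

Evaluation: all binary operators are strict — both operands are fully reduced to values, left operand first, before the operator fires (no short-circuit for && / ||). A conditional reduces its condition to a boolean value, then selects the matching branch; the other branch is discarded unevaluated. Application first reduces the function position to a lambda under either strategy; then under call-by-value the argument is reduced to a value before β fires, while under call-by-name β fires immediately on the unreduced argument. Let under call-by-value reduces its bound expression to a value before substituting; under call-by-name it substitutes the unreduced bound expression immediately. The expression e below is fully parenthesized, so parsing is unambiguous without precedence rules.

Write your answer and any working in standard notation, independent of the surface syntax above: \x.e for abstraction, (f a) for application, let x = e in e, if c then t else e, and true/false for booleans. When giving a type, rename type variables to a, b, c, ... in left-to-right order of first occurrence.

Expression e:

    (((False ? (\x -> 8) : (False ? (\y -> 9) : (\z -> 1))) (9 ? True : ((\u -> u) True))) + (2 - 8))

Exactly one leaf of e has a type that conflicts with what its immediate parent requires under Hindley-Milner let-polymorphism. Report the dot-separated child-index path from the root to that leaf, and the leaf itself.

Working:
  unify Bool ~ Bool
\x._ : a -> Int
  unify Bool ~ Bool
\y._ : b -> Int
\z._ : c -> Int
  unify b -> Int ~ c -> Int
  unify b ~ c
  unify Int ~ Int
  unify a -> Int ~ c -> Int
  unify a ~ c
  unify Int ~ Int
  unify Int ~ Bool
  FAIL: mismatch Int ~ Bool

Answer: 0.1.0 : 9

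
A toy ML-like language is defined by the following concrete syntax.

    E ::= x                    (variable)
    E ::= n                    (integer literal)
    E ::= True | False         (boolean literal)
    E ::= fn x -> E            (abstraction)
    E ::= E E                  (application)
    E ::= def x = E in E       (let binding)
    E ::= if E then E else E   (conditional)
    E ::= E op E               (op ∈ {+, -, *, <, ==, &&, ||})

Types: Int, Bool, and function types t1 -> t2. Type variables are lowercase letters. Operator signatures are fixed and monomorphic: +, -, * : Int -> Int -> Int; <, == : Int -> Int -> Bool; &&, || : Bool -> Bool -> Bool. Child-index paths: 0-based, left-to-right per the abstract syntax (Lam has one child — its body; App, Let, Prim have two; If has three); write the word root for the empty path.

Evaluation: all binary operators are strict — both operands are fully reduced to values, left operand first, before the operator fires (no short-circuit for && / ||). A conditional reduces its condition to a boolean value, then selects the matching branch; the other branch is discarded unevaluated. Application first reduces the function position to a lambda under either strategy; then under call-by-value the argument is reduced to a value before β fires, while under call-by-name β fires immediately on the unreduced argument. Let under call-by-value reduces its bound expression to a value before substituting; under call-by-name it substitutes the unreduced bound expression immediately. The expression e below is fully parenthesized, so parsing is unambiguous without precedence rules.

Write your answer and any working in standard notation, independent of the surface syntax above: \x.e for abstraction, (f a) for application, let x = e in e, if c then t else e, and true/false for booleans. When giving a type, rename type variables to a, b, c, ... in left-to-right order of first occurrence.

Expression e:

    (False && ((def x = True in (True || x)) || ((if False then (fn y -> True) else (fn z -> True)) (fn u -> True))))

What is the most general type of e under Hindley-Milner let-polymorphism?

Answer: Bool

Working:
  unify Bool ~ Bool
let x : Bool
  unify Bool ~ Bool
x : Bool
  unify Bool ~ Bool
  unify Bool ~ Bool
  unify Bool ~ Bool
\y._ : a -> Bool
\z._ : b -> Bool
  unify a -> Bool ~ b -> Bool
  unify a ~ b
  unify Bool ~ Bool
\u._ : c -> Bool
  unify b -> Bool ~ (c -> Bool) -> d
  unify b ~ c -> Bool
  unify Bool ~ d
_ _ : Bool
  unify Bool ~ Bool
  unify Bool ~ Bool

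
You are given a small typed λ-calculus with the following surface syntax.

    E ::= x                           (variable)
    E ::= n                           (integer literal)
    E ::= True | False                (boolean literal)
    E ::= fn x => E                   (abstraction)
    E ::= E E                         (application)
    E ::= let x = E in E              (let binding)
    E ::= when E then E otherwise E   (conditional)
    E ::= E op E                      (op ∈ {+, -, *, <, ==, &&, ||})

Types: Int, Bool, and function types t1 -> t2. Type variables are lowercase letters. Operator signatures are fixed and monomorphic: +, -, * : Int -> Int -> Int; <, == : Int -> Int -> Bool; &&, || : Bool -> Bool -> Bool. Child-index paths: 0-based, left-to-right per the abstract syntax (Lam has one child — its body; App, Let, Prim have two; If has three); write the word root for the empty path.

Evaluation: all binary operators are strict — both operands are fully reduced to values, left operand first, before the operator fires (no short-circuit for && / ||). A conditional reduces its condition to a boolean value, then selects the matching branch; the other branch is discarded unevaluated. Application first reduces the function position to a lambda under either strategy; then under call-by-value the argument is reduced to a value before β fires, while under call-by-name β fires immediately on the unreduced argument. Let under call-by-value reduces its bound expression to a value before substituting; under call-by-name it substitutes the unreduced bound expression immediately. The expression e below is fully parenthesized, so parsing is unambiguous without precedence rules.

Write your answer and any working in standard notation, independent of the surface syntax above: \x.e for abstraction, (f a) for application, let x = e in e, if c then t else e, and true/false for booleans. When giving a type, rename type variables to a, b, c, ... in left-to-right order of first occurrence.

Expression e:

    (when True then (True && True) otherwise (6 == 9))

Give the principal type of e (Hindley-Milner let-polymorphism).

Answer: Bool

Trace:
  unify Bool ~ Bool
  unify Bool ~ Bool
  unify Bool ~ Bool
  unify Int ~ Int
  unify Int ~ Int
  unify Bool ~ Bool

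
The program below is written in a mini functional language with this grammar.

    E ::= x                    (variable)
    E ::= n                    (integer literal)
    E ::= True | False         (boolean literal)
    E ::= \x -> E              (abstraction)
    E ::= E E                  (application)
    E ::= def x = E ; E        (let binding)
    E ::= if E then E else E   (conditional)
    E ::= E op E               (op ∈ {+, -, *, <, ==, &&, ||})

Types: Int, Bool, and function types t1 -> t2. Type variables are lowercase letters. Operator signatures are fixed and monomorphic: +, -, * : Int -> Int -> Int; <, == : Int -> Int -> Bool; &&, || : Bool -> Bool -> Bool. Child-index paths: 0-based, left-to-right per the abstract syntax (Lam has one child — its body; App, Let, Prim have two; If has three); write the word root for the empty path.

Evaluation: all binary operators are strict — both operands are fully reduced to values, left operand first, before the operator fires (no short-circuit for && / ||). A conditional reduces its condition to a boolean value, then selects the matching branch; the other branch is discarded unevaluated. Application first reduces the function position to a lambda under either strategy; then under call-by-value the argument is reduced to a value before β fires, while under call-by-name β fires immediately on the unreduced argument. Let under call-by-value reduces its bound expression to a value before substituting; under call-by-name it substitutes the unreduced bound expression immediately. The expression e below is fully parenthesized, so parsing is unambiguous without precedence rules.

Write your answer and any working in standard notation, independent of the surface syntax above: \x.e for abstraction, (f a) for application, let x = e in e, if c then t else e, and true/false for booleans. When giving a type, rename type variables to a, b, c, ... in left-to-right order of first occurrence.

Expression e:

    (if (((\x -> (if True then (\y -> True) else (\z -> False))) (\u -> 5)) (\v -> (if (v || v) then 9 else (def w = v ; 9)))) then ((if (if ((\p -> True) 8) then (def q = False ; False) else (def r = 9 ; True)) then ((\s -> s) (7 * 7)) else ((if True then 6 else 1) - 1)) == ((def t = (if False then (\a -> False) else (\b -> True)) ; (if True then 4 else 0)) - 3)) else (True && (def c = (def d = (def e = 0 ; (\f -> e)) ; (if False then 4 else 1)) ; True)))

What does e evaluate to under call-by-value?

Trace:
step 0: (if (((\x.(if true then (\y.true) else (\z.false))) (\u.5)) (\v.(if (v || v) then 9 else (let w = v in 9)))) then ((if (if ((\p.true) 8) then (let q = false in false) else (let r = 9 in true)) then ((\s.s) (7 * 7)) else ((if true then 6 else 1) - 1)) == ((let t = (if false then (\a.false) else (\b.true)) in (if true then 4 else 0)) - 3)) else (true && (let c = (let d = (let e = 0 in (\f.e)) in (if false then 4 else 1)) in true)))
step 1: [beta@0.0] (if ((if true then (\y.true) else (\z.false)) (\v.(if (v || v) then 9 else (let w = v in 9)))) then ((if (if ((\p.true) 8) then (let q = false in false) else (let r = 9 in true)) then ((\s.s) (7 * 7)) else ((if true then 6 else 1) - 1)) == ((let t = (if false then (\a.false) else (\b.true)) in (if true then 4 else 0)) - 3)) else (true && (let c = (let d = (let e = 0 in (\f.e)) in (if false then 4 else 1)) in true)))
step 2: [if@0.0] (if ((\y.true) (\v.(if (v || v) then 9 else (let w = v in 9)))) then ((if (if ((\p.true) 8) then (let q = false in false) else (let r = 9 in true)) then ((\s.s) (7 * 7)) else ((if true then 6 else 1) - 1)) == ((let t = (if false then (\a.false) else (\b.true)) in (if true then 4 else 0)) - 3)) else (true && (let c = (let d = (let e = 0 in (\f.e)) in (if false then 4 else 1)) in true)))
step 3: [beta@0] (if true then ((if (if ((\p.true) 8) then (let q = false in false) else (let r = 9 in true)) then ((\s.s) (7 * 7)) else ((if true then 6 else 1) - 1)) == ((let t = (if false then (\a.false) else (\b.true)) in (if true then 4 else 0)) - 3)) else (true && (let c = (let d = (let e = 0 in (\f.e)) in (if false then 4 else 1)) in true)))
step 4: [if@root] ((if (if ((\p.true) 8) then (let q = false in false) else (let r = 9 in true)) then ((\s.s) (7 * 7)) else ((if true then 6 else 1) - 1)) == ((let t = (if false then (\a.false) else (\b.true)) in (if true then 4 else 0)) - 3))
step 5: [beta@0.0.0] ((if (if true then (let q = false in false) else (let r = 9 in true)) then ((\s.s) (7 * 7)) else ((if true then 6 else 1) - 1)) == ((let t = (if false then (\a.false) else (\b.true)) in (if true then 4 else 0)) - 3))
step 6: [if@0.0] ((if (let q = false in false) then ((\s.s) (7 * 7)) else ((if true then 6 else 1) - 1)) == ((let t = (if false then (\a.false) else (\b.true)) in (if true then 4 else 0)) - 3))
step 7: [let@0.0] ((if false then ((\s.s) (7 * 7)) else ((if true then 6 else 1) - 1)) == ((let t = (if false then (\a.false) else (\b.true)) in (if true then 4 else 0)) - 3))
step 8: [if@0] (((if true then 6 else 1) - 1) == ((let t = (if false then (\a.false) else (\b.true)) in (if true then 4 else 0)) - 3))
step 9: [if@0.0] ((6 - 1) == ((let t = (if false then (\a.false) else (\b.true)) in (if true then 4 else 0)) - 3))
step 10: [delta@0] (5 == ((let t = (if false then (\a.false) else (\b.true)) in (if true then 4 else 0)) - 3))
step 11: [if@1.0.0] (5 == ((let t = (\b.true) in (if true then 4 else 0)) - 3))
step 12: [let@1.0] (5 == ((if true then 4 else 0) - 3))
step 13: [if@1.0] (5 == (4 - 3))
step 14: [delta@1] (5 == 1)
step 15: [delta@root] false

Answer: false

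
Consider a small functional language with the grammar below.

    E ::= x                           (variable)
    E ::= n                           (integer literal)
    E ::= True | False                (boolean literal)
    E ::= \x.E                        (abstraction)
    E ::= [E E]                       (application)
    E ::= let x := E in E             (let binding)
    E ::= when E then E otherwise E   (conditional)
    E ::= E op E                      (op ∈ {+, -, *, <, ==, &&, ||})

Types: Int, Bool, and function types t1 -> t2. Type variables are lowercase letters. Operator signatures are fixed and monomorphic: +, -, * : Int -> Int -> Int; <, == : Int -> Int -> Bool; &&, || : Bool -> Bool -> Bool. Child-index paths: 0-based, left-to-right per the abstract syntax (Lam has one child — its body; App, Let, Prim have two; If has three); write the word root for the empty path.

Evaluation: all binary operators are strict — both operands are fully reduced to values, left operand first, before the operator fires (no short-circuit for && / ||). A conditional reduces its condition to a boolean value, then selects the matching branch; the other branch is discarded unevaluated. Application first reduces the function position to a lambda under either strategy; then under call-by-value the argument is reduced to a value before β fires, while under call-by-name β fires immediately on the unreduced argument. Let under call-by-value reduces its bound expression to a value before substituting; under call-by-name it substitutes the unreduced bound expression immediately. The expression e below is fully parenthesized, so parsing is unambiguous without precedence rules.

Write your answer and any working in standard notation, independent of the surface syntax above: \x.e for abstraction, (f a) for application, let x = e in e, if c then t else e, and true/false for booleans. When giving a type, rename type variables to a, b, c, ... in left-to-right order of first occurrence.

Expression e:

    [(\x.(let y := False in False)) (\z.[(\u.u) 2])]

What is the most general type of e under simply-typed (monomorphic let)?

Answer: Bool

Derivation:
let y : Bool
\x._ : a -> Bool
u : c
\u._ : c -> c
  unify c -> c ~ Int -> d
  unify c ~ Int
  unify Int ~ d
_ _ : Int
\z._ : b -> Int
  unify a -> Bool ~ (b -> Int) -> e
  unify a ~ b -> Int
  unify Bool ~ e
_ _ : Bool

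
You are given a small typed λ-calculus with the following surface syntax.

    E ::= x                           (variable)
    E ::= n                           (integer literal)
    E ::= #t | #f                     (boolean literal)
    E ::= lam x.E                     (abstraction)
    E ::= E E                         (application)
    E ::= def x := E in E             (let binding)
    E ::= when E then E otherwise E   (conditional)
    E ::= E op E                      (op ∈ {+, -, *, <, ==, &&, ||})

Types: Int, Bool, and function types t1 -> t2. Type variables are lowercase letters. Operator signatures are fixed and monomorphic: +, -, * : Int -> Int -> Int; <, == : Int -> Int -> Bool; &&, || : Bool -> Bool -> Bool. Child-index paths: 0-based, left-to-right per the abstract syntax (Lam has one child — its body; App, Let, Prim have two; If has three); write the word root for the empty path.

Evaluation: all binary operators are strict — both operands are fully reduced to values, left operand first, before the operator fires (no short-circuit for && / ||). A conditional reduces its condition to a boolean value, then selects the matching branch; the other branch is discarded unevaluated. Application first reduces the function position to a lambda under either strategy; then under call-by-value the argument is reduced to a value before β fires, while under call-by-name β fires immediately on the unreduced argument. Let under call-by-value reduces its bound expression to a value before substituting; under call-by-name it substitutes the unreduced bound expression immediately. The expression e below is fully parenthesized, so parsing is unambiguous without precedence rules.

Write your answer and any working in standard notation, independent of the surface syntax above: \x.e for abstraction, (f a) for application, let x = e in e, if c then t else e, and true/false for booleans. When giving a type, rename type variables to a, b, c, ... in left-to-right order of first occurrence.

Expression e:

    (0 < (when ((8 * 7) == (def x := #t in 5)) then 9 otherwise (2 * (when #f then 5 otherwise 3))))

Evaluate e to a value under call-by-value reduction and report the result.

Trace:
step 0: (0 < (if ((8 * 7) == (let x = true in 5)) then 9 else (2 * (if false then 5 else 3))))
step 1: [delta@1.0.0] (0 < (if (56 == (let x = true in 5)) then 9 else (2 * (if false then 5 else 3))))
step 2: [let@1.0.1] (0 < (if (56 == 5) then 9 else (2 * (if false then 5 else 3))))
step 3: [delta@1.0] (0 < (if false then 9 else (2 * (if false then 5 else 3))))
step 4: [if@1] (0 < (2 * (if false then 5 else 3)))
step 5: [if@1.1] (0 < (2 * 3))
step 6: [delta@1] (0 < 6)
step 7: [delta@root] true

Answer: true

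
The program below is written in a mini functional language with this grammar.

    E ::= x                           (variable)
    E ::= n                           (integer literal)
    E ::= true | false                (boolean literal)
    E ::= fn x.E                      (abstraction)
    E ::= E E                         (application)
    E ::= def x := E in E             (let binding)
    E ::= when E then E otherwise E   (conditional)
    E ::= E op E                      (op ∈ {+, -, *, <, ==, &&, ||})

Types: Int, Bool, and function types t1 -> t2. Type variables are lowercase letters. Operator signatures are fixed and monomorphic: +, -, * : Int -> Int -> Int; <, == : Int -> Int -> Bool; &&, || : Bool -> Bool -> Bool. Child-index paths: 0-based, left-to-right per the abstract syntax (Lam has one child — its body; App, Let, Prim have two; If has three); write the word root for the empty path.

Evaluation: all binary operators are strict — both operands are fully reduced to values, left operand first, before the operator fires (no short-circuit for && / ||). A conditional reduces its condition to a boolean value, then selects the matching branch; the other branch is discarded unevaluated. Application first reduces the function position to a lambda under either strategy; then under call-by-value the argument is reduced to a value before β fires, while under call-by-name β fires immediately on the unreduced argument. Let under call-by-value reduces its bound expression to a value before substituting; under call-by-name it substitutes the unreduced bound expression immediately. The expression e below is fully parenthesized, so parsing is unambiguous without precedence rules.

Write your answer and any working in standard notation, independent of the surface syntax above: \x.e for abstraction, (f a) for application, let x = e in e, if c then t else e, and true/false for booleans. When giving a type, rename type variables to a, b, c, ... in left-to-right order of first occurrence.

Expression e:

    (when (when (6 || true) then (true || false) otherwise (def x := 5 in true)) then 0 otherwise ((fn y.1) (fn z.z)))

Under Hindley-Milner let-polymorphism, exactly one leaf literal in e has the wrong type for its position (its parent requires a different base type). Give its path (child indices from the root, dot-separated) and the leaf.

Derivation:
  unify Int ~ Bool
  FAIL: mismatch Int ~ Bool

Answer: 0.0.0 : 6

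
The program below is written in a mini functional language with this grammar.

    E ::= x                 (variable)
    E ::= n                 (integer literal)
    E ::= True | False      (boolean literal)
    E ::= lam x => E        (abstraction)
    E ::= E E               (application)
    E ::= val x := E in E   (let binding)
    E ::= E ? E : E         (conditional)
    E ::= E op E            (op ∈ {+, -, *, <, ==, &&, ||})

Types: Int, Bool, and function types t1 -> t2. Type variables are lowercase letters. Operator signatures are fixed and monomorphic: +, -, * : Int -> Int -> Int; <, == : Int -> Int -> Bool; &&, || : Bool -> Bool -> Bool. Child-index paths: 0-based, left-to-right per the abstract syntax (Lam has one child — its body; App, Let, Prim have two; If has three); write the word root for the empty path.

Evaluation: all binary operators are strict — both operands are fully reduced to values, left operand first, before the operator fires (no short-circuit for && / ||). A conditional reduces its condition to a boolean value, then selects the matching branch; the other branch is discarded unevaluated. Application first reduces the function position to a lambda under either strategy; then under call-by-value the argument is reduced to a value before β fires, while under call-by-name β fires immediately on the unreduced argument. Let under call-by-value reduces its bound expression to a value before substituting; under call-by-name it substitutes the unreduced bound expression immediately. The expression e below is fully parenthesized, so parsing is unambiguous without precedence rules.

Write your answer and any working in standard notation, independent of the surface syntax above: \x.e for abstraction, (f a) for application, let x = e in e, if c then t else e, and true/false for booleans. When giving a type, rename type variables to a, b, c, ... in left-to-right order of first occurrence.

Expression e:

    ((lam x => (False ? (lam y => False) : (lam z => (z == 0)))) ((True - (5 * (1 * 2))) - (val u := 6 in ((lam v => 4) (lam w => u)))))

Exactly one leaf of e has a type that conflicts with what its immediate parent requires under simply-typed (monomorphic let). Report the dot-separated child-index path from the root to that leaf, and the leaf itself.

Trace:
  unify Bool ~ Bool
\y._ : b -> Bool
z : c
  unify c ~ Int
  unify Int ~ Int
\z._ : Int -> Bool
  unify b -> Bool ~ Int -> Bool
  unify b ~ Int
  unify Bool ~ Bool
\x._ : a -> Int -> Bool
  unify Bool ~ Int
  FAIL: mismatch Bool ~ Int

Answer: 1.0.0 : true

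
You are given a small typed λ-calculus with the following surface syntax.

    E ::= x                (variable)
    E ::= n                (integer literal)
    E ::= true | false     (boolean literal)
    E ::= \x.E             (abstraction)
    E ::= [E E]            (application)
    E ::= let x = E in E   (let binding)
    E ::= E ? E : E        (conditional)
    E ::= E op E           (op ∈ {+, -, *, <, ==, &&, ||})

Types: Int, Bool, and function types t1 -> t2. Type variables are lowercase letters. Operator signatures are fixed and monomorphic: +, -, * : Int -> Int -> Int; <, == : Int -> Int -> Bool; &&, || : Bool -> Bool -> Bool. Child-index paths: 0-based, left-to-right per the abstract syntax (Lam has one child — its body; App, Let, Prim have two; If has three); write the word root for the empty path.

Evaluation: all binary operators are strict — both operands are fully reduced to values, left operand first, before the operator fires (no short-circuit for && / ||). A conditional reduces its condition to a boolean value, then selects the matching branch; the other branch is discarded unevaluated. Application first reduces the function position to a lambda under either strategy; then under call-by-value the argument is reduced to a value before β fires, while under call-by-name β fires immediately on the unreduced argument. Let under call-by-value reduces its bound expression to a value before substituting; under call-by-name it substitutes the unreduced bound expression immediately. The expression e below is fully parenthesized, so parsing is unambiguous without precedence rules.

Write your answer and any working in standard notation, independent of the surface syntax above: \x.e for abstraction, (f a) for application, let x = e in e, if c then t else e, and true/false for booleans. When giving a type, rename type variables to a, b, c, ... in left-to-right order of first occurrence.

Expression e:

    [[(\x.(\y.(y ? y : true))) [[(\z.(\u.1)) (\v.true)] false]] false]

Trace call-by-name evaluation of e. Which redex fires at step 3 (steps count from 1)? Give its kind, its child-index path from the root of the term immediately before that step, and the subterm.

Derivation:
step 0: (((\x.(\y.(if y then y else true))) (((\z.(\u.1)) (\v.true)) false)) false)
step 1: [beta@0] ((\y.(if y then y else true)) false)
step 2: [beta@root] (if false then false else true)
step 3: [if@root] true

Answer: if at root : (if false then false else true)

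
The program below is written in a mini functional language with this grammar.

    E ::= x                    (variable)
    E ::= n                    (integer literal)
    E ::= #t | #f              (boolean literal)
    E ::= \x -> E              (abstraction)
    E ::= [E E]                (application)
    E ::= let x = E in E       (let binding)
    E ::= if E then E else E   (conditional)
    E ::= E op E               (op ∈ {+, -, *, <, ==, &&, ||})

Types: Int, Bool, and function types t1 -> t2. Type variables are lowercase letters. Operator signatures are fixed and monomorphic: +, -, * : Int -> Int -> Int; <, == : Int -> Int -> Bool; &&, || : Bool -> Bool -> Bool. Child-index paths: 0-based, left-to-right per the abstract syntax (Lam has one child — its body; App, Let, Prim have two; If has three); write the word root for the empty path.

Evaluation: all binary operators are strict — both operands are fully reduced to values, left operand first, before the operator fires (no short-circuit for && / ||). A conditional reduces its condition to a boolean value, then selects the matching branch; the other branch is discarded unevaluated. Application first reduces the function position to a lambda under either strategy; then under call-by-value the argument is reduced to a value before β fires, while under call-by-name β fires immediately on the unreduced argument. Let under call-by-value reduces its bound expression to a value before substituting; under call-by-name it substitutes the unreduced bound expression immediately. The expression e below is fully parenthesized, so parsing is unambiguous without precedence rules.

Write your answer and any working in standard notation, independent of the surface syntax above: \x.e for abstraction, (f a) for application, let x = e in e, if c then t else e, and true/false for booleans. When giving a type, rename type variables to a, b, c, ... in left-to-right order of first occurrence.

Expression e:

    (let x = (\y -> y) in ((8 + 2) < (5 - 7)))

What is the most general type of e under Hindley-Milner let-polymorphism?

Working:
y : a
\y._ : a -> a
let x : forall. a -> a
  unify Int ~ Int
  unify Int ~ Int
  unify Int ~ Int
  unify Int ~ Int
  unify Int ~ Int
  unify Int ~ Int

Answer: Bool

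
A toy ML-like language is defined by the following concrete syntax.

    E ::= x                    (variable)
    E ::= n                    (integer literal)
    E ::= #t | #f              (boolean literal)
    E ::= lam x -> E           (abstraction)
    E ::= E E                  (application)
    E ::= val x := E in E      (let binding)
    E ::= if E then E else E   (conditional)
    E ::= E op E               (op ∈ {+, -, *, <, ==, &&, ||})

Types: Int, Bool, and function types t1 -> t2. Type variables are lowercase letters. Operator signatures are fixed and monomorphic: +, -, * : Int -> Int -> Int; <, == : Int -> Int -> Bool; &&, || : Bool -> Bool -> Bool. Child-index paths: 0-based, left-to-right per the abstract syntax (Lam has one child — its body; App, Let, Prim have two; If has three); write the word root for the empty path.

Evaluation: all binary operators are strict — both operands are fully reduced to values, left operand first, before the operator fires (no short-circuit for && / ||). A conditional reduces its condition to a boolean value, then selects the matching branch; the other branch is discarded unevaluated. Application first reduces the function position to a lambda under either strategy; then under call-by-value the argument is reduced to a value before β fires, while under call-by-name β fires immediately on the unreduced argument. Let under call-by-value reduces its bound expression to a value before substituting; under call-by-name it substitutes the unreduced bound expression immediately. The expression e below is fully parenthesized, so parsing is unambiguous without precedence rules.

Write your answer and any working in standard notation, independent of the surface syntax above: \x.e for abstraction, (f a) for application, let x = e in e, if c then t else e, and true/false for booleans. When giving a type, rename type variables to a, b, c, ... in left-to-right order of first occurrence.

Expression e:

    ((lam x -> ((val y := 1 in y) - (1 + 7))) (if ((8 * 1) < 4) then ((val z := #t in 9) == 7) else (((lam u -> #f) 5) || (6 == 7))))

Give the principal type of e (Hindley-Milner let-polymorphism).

Working:
let y : Int
y : Int
  unify Int ~ Int
  unify Int ~ Int
  unify Int ~ Int
  unify Int ~ Int
\x._ : a -> Int
  unify Int ~ Int
  unify Int ~ Int
  unify Int ~ Int
  unify Int ~ Int
  unify Bool ~ Bool
let z : Bool
  unify Int ~ Int
  unify Int ~ Int
\u._ : b -> Bool
  unify b -> Bool ~ Int -> c
  unify b ~ Int
  unify Bool ~ c
_ _ : Bool
  unify Bool ~ Bool
  unify Int ~ Int
  unify Int ~ Int
  unify Bool ~ Bool
  unify Bool ~ Bool
  unify a -> Int ~ Bool -> d
  unify a ~ Bool
  unify Int ~ d
_ _ : Int

Answer: Int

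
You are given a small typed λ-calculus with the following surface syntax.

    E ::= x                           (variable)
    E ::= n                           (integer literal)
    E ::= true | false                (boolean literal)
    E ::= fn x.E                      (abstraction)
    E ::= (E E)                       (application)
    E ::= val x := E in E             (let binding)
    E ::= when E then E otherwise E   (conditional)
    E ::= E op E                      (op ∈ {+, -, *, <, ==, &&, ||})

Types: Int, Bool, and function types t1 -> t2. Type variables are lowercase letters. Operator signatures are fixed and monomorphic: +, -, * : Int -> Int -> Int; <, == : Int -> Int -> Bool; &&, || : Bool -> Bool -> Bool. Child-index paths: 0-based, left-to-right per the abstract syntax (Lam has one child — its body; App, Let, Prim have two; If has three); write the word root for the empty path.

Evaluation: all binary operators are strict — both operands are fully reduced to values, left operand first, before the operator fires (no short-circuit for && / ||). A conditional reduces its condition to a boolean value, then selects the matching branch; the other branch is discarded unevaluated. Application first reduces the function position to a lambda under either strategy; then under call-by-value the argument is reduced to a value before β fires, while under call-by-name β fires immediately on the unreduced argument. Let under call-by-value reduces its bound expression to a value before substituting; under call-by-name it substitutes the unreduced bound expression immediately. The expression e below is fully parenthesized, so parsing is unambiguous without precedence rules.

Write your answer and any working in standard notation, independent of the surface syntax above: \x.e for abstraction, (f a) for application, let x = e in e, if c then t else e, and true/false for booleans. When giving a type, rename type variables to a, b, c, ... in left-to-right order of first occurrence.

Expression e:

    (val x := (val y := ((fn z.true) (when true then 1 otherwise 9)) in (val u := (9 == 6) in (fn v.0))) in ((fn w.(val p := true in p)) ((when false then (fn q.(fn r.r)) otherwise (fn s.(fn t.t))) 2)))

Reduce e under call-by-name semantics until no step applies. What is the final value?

Answer: true

Working:
step 0: (let x = (let y = ((\z.true) (if true then 1 else 9)) in (let u = (9 == 6) in (\v.0))) in ((\w.(let p = true in p)) ((if false then (\q.(\r.r)) else (\s.(\t.t))) 2)))
step 1: [let@root] ((\w.(let p = true in p)) ((if false then (\q.(\r.r)) else (\s.(\t.t))) 2))
step 2: [beta@root] (let p = true in p)
step 3: [let@root] true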